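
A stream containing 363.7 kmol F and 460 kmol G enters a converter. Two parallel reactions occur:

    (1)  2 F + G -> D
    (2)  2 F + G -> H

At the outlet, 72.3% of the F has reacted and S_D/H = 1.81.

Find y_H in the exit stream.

Conversion of F: F consumed = 0.723 × 363.7 = 263 kmol = 2ξ₁ + 2ξ₂.
Selectivity: 1ξ₁ / (1ξ₂) = 1.81 → ξ₁ = 1.81 ξ₂.
Substitute: (2·1.81 + 2) ξ₂ = 263 → ξ₂ = 46.79 kmol, ξ₁ = 84.69 kmol.
Outlet amounts (n = n₀ + Σ ν·ξ):
  F: 363.7 − 2(84.69) − 2(46.79) = 100.7
  G: 460 − 1(84.69) − 1(46.79) = 328.5
  D: 0 + 1(84.69) = 84.69
  H: 0 + 1(46.79) = 46.79
Total out = 560.7 kmol; y_H = 46.79 / 560.7 = 0.08344.

0.0834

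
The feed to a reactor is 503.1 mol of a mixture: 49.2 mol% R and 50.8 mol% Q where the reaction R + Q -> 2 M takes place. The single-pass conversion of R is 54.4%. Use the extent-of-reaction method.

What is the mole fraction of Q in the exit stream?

R reacted = 0.544 × 247.5 = 134.7 mol; ν_R = −1, so ξ = 134.7/1 = 134.7 mol.
Outlet amounts (n = n₀ + ν ξ):
  R: 247.5 − 1(134.7) = 112.9
  Q: 255.6 − 1(134.7) = 120.9
  M: 0 + 2(134.7) = 269.3
Total out = 503.1 mol; y_Q = 120.9 / 503.1 = 0.2404.

0.24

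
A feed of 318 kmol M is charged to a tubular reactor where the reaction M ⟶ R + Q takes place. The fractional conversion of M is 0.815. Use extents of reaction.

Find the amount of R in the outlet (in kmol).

M reacted = 0.815 × 318 = 259.2 kmol; ν_M = −1, so ξ = 259.2/1 = 259.2 kmol.
Outlet amounts (n = n₀ + ν ξ):
  M: 318 − 1(259.2) = 58.83
  R: 0 + 1(259.2) = 259.2
  Q: 0 + 1(259.2) = 259.2

259 kmol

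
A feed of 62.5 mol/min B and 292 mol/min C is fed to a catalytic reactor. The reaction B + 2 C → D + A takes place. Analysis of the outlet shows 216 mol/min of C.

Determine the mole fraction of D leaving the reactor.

For C: n = n₀ − 2ξ → 216 = 292 − 2ξ, giving ξ = 38 mol/min.
Outlet amounts (n = n₀ + ν ξ):
  B: 62.5 − 1(38) = 24.5
  C: 292 − 2(38) = 216
  D: 0 + 1(38) = 38
  A: 0 + 1(38) = 38
Total out = 316.5 mol/min; y_D = 38 / 316.5 = 0.1201.

0.12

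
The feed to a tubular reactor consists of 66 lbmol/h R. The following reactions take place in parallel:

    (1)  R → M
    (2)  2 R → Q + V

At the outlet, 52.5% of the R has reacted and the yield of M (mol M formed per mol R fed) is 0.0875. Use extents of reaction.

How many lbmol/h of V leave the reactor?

Yield of M: 1ξ₁ / 66 = 0.0875 → ξ₁ = 5.775 lbmol/h.
Conversion of R: 1ξ₁ + 2ξ₂ = 0.525 × 66 = 34.65 → ξ₂ = 14.44 lbmol/h.
Outlet amounts (n = n₀ + Σ ν·ξ):
  R: 66 − 1(5.775) − 2(14.44) = 31.35
  M: 0 + 1(5.775) = 5.775
  Q: 0 + 1(14.44) = 14.44
  V: 0 + 1(14.44) = 14.44

14.4 lbmol/h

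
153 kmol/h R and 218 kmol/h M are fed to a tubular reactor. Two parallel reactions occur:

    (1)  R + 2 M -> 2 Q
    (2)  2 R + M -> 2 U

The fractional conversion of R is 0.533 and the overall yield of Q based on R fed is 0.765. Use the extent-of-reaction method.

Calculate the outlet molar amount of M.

Yield of Q: 2ξ₁ / 153 = 0.765 → ξ₁ = 58.52 kmol/h.
Conversion of R: 1ξ₁ + 2ξ₂ = 0.533 × 153 = 81.55 → ξ₂ = 11.51 kmol/h.
Outlet amounts (n = n₀ + Σ ν·ξ):
  R: 153 − 1(58.52) − 2(11.51) = 71.45
  M: 218 − 2(58.52) − 1(11.51) = 89.44
  Q: 0 + 2(58.52) = 117
  U: 0 + 2(11.51) = 23.03

89.4 kmol/h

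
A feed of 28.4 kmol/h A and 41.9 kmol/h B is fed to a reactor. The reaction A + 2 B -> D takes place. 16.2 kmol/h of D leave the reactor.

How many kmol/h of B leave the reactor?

9.5 kmol/h

For D: n = n₀ + 1ξ → 16.2 = 0 + 1ξ, giving ξ = 16.2 kmol/h.
Outlet amounts (n = n₀ + ν ξ):
  A: 28.4 − 1(16.2) = 12.2
  B: 41.9 − 2(16.2) = 9.5
  D: 0 + 1(16.2) = 16.2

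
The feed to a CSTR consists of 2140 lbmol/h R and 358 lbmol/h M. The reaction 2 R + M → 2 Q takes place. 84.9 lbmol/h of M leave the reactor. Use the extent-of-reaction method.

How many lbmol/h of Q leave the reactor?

For M: n = n₀ − 1ξ → 84.9 = 358 − 1ξ, giving ξ = 273.1 lbmol/h.
Outlet amounts (n = n₀ + ν ξ):
  R: 2140 − 2(273.1) = 1594
  M: 358 − 1(273.1) = 84.9
  Q: 0 + 2(273.1) = 546.2

546 lbmol/h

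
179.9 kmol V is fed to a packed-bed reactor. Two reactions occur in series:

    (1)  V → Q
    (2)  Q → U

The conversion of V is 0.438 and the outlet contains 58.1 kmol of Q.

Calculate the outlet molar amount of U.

20.7 kmol

Conversion of V: V consumed = 1ξ₁ = 0.438 × 179.9 → ξ₁ = 78.8 kmol.
Q balance: n_Q = 0 + 1ξ₁ − 1ξ₂ = 58.1 → ξ₂ = (1·78.8 − 58.1)/1 = 20.7 kmol.
Outlet amounts (n = n₀ + Σ ν·ξ):
  V: 179.9 − 1(78.8) = 101.1
  Q: 0 + 1(78.8) − 1(20.7) = 58.1
  U: 0 + 1(20.7) = 20.7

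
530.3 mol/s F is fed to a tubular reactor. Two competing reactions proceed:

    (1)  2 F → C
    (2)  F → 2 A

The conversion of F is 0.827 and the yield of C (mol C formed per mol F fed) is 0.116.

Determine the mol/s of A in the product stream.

Yield of C: 1ξ₁ / 530.3 = 0.116 → ξ₁ = 61.51 mol/s.
Conversion of F: 2ξ₁ + 1ξ₂ = 0.827 × 530.3 = 438.6 → ξ₂ = 315.5 mol/s.
Outlet amounts (n = n₀ + Σ ν·ξ):
  F: 530.3 − 2(61.51) − 1(315.5) = 91.74
  C: 0 + 1(61.51) = 61.51
  A: 0 + 2(315.5) = 631.1

631 mol/s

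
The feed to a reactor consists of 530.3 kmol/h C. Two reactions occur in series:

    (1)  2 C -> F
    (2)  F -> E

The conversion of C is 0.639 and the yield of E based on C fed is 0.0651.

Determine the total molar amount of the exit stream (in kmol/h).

361 kmol/h

Conversion of C: C consumed = 2ξ₁ = 0.639 × 530.3 → ξ₁ = 169.4 kmol/h.
Yield of E: 1ξ₂ / 530.3 = 0.0651 → ξ₂ = 34.52 kmol/h.
Outlet amounts (n = n₀ + Σ ν·ξ):
  C: 530.3 − 2(169.4) = 191.4
  F: 0 + 1(169.4) − 1(34.52) = 134.9
  E: 0 + 1(34.52) = 34.52
Total out = 191.4 + 134.9 + 34.52 = 360.9 kmol/h.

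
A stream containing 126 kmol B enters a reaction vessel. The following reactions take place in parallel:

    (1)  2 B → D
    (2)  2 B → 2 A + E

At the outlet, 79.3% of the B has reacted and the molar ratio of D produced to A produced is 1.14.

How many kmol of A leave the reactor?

30.5 kmol

Conversion of B: B consumed = 0.793 × 126 = 99.92 kmol = 2ξ₁ + 2ξ₂.
Selectivity: 1ξ₁ / (2ξ₂) = 1.14 → ξ₁ = 2.28 ξ₂.
Substitute: (2·2.28 + 2) ξ₂ = 99.92 → ξ₂ = 15.23 kmol, ξ₁ = 34.73 kmol.
Outlet amounts (n = n₀ + Σ ν·ξ):
  B: 126 − 2(34.73) − 2(15.23) = 26.08
  D: 0 + 1(34.73) = 34.73
  A: 0 + 2(15.23) = 30.46
  E: 0 + 1(15.23) = 15.23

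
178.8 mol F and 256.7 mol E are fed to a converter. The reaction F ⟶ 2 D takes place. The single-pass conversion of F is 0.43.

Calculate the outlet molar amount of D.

F reacted = 0.43 × 178.8 = 76.88 mol; ν_F = −1, so ξ = 76.88/1 = 76.88 mol.
Outlet amounts (n = n₀ + ν ξ):
  F: 178.8 − 1(76.88) = 101.9
  D: 0 + 2(76.88) = 153.8
  E: 256.7 (inert)

154 mol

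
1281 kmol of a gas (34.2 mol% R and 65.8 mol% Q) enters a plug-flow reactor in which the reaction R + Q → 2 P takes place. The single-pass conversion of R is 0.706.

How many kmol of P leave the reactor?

R reacted = 0.706 × 438.1 = 309.3 kmol; ν_R = −1, so ξ = 309.3/1 = 309.3 kmol.
Outlet amounts (n = n₀ + ν ξ):
  R: 438.1 − 1(309.3) = 128.8
  Q: 842.9 − 1(309.3) = 533.6
  P: 0 + 2(309.3) = 618.6

619 kmol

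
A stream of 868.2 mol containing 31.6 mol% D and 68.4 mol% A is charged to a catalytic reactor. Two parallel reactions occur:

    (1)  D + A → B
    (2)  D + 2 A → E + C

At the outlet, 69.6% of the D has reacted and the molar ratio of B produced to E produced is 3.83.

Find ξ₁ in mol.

Conversion of D: D consumed = 0.696 × 274.4 = 190.9 mol = 1ξ₁ + 1ξ₂.
Selectivity: 1ξ₁ / (1ξ₂) = 3.83 → ξ₁ = 3.83 ξ₂.
Substitute: (1·3.83 + 1) ξ₂ = 190.9 → ξ₂ = 39.53 mol, ξ₁ = 151.4 mol.
Outlet amounts (n = n₀ + Σ ν·ξ):
  D: 274.4 − 1(151.4) − 1(39.53) = 83.4
  A: 593.8 − 1(151.4) − 2(39.53) = 363.4
  B: 0 + 1(151.4) = 151.4
  E: 0 + 1(39.53) = 39.53
  C: 0 + 1(39.53) = 39.53

ξ₁ = 151 mol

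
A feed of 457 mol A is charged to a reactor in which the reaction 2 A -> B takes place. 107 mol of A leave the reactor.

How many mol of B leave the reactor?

For A: n = n₀ − 2ξ → 107 = 457 − 2ξ, giving ξ = 175 mol.
Outlet amounts (n = n₀ + ν ξ):
  A: 457 − 2(175) = 107
  B: 0 + 1(175) = 175

175 mol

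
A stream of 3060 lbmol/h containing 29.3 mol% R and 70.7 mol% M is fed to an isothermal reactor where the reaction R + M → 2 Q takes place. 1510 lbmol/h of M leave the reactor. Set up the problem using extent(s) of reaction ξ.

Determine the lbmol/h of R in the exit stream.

243 lbmol/h

For M: n = n₀ − 1ξ → 1510 = 2163 − 1ξ, giving ξ = 653.4 lbmol/h.
Outlet amounts (n = n₀ + ν ξ):
  R: 896.6 − 1(653.4) = 243.2
  M: 2163 − 1(653.4) = 1510
  Q: 0 + 2(653.4) = 1307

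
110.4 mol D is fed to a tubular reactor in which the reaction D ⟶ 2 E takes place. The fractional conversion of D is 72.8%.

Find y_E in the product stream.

D reacted = 0.728 × 110.4 = 80.37 mol; ν_D = −1, so ξ = 80.37/1 = 80.37 mol.
Outlet amounts (n = n₀ + ν ξ):
  D: 110.4 − 1(80.37) = 30.03
  E: 0 + 2(80.37) = 160.7
Total out = 190.8 mol; y_E = 160.7 / 190.8 = 0.8426.

0.843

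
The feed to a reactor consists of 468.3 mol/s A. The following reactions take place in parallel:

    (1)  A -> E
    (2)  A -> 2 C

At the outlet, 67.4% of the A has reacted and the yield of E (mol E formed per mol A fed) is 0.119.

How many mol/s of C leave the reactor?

Yield of E: 1ξ₁ / 468.3 = 0.119 → ξ₁ = 55.73 mol/s.
Conversion of A: 1ξ₁ + 1ξ₂ = 0.674 × 468.3 = 315.6 → ξ₂ = 259.9 mol/s.
Outlet amounts (n = n₀ + Σ ν·ξ):
  A: 468.3 − 1(55.73) − 1(259.9) = 152.7
  E: 0 + 1(55.73) = 55.73
  C: 0 + 2(259.9) = 519.8

520 mol/s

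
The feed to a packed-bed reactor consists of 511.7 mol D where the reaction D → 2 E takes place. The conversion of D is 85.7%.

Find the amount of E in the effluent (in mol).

877 mol

D reacted = 0.857 × 511.7 = 438.5 mol; ν_D = −1, so ξ = 438.5/1 = 438.5 mol.
Outlet amounts (n = n₀ + ν ξ):
  D: 511.7 − 1(438.5) = 73.17
  E: 0 + 2(438.5) = 877.1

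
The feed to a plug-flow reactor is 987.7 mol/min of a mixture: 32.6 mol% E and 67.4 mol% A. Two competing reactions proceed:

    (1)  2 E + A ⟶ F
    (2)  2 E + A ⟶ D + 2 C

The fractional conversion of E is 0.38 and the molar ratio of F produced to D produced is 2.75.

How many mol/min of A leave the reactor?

Conversion of E: E consumed = 0.38 × 322 = 122.4 mol/min = 2ξ₁ + 2ξ₂.
Selectivity: 1ξ₁ / (1ξ₂) = 2.75 → ξ₁ = 2.75 ξ₂.
Substitute: (2·2.75 + 2) ξ₂ = 122.4 → ξ₂ = 16.31 mol/min, ξ₁ = 44.86 mol/min.
Outlet amounts (n = n₀ + Σ ν·ξ):
  E: 322 − 2(44.86) − 2(16.31) = 199.6
  A: 665.7 − 1(44.86) − 1(16.31) = 604.5
  F: 0 + 1(44.86) = 44.86
  D: 0 + 1(16.31) = 16.31
  C: 0 + 2(16.31) = 32.63

605 mol/min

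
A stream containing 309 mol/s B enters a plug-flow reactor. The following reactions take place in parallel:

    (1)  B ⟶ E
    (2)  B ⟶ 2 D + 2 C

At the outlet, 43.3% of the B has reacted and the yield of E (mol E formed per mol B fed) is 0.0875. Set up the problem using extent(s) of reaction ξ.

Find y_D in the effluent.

Yield of E: 1ξ₁ / 309 = 0.0875 → ξ₁ = 27.04 mol/s.
Conversion of B: 1ξ₁ + 1ξ₂ = 0.433 × 309 = 133.8 → ξ₂ = 106.8 mol/s.
Outlet amounts (n = n₀ + Σ ν·ξ):
  B: 309 − 1(27.04) − 1(106.8) = 175.2
  E: 0 + 1(27.04) = 27.04
  D: 0 + 2(106.8) = 213.5
  C: 0 + 2(106.8) = 213.5
Total out = 629.3 mol/s; y_D = 213.5 / 629.3 = 0.3393.

0.339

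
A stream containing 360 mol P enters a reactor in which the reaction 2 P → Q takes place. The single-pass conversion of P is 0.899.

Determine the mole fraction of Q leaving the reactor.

0.817

P reacted = 0.899 × 360 = 323.6 mol; ν_P = −2, so ξ = 323.6/2 = 161.8 mol.
Outlet amounts (n = n₀ + ν ξ):
  P: 360 − 2(161.8) = 36.36
  Q: 0 + 1(161.8) = 161.8
Total out = 198.2 mol; y_Q = 161.8 / 198.2 = 0.8165.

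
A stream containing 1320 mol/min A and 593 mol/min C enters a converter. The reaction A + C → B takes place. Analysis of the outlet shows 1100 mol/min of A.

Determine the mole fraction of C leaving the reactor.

For A: n = n₀ − 1ξ → 1100 = 1320 − 1ξ, giving ξ = 220 mol/min.
Outlet amounts (n = n₀ + ν ξ):
  A: 1320 − 1(220) = 1100
  C: 593 − 1(220) = 373
  B: 0 + 1(220) = 220
Total out = 1693 mol/min; y_C = 373 / 1693 = 0.2203.

0.22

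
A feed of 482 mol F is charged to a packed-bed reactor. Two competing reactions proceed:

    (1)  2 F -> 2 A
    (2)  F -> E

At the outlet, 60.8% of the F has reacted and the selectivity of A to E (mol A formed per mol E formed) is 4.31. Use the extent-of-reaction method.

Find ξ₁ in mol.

Conversion of F: F consumed = 0.608 × 482 = 293.1 mol = 2ξ₁ + 1ξ₂.
Selectivity: 2ξ₁ / (1ξ₂) = 4.31 → ξ₁ = 2.155 ξ₂.
Substitute: (2·2.155 + 1) ξ₂ = 293.1 → ξ₂ = 55.19 mol, ξ₁ = 118.9 mol.
Outlet amounts (n = n₀ + Σ ν·ξ):
  F: 482 − 2(118.9) − 1(55.19) = 188.9
  A: 0 + 2(118.9) = 237.9
  E: 0 + 1(55.19) = 55.19

ξ₁ = 119 mol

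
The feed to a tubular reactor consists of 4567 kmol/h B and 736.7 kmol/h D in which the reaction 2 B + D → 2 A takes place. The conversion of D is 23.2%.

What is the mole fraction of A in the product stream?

D reacted = 0.232 × 736.7 = 170.9 kmol/h; ν_D = −1, so ξ = 170.9/1 = 170.9 kmol/h.
Outlet amounts (n = n₀ + ν ξ):
  B: 4567 − 2(170.9) = 4225
  D: 736.7 − 1(170.9) = 565.8
  A: 0 + 2(170.9) = 341.8
Total out = 5133 kmol/h; y_A = 341.8 / 5133 = 0.0666.

0.0666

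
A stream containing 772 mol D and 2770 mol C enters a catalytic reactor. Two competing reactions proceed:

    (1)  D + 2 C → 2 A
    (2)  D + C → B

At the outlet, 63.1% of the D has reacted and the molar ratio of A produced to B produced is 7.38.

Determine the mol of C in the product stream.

1900 mol

Conversion of D: D consumed = 0.631 × 772 = 487.1 mol = 1ξ₁ + 1ξ₂.
Selectivity: 2ξ₁ / (1ξ₂) = 7.38 → ξ₁ = 3.69 ξ₂.
Substitute: (1·3.69 + 1) ξ₂ = 487.1 → ξ₂ = 103.9 mol, ξ₁ = 383.3 mol.
Outlet amounts (n = n₀ + Σ ν·ξ):
  D: 772 − 1(383.3) − 1(103.9) = 284.9
  C: 2770 − 2(383.3) − 1(103.9) = 1900
  A: 0 + 2(383.3) = 766.5
  B: 0 + 1(103.9) = 103.9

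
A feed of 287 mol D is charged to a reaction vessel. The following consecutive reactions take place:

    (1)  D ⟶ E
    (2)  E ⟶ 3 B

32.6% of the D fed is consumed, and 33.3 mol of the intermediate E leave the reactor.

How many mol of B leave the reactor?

181 mol

Conversion of D: D consumed = 1ξ₁ = 0.326 × 287 → ξ₁ = 93.56 mol.
E balance: n_E = 0 + 1ξ₁ − 1ξ₂ = 33.3 → ξ₂ = (1·93.56 − 33.3)/1 = 60.26 mol.
Outlet amounts (n = n₀ + Σ ν·ξ):
  D: 287 − 1(93.56) = 193.4
  E: 0 + 1(93.56) − 1(60.26) = 33.3
  B: 0 + 3(60.26) = 180.8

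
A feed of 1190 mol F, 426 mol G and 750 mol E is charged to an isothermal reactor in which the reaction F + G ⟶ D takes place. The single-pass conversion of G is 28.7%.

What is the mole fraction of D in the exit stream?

G reacted = 0.287 × 426 = 122.3 mol; ν_G = −1, so ξ = 122.3/1 = 122.3 mol.
Outlet amounts (n = n₀ + ν ξ):
  F: 1190 − 1(122.3) = 1068
  G: 426 − 1(122.3) = 303.7
  D: 0 + 1(122.3) = 122.3
  E: 750 (inert)
Total out = 2244 mol; y_D = 122.3 / 2244 = 0.05449.

0.0545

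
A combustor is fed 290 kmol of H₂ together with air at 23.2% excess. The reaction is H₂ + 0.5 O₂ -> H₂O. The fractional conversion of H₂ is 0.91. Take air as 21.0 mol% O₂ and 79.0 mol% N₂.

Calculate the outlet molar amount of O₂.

46.7 kmol

Stoichiometric O₂ = 0.5 × 290 = 145 kmol; O₂ fed = 145 × 1.232 = 178.6 kmol.
N₂ fed = 178.6 × 79/21 = 672 kmol.
Fuel reacted = 0.91 × 290 → ξ = 263.9 kmol.
Outlet (n = n₀ + ν ξ):
  H₂: 290 − 1(263.9) = 26.1
  O₂: 178.6 − 0.5(263.9) = 46.69
  N₂: 672 (inert)
  H₂O: 0 + 1(263.9) = 263.9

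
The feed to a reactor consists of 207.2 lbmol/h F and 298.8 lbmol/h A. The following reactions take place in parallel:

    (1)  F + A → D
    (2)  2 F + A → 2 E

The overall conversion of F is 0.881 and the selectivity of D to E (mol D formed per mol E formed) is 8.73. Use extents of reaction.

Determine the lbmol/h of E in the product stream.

18.8 lbmol/h

Conversion of F: F consumed = 0.881 × 207.2 = 182.5 lbmol/h = 1ξ₁ + 2ξ₂.
Selectivity: 1ξ₁ / (2ξ₂) = 8.73 → ξ₁ = 17.46 ξ₂.
Substitute: (1·17.46 + 2) ξ₂ = 182.5 → ξ₂ = 9.38 lbmol/h, ξ₁ = 163.8 lbmol/h.
Outlet amounts (n = n₀ + Σ ν·ξ):
  F: 207.2 − 1(163.8) − 2(9.38) = 24.66
  A: 298.8 − 1(163.8) − 1(9.38) = 125.6
  D: 0 + 1(163.8) = 163.8
  E: 0 + 2(9.38) = 18.76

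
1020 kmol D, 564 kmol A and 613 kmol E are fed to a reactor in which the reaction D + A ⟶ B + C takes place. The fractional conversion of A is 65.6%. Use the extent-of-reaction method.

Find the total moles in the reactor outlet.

2200 kmol

A reacted = 0.656 × 564 = 370 kmol; ν_A = −1, so ξ = 370/1 = 370 kmol.
Outlet amounts (n = n₀ + ν ξ):
  D: 1020 − 1(370) = 650
  A: 564 − 1(370) = 194
  B: 0 + 1(370) = 370
  C: 0 + 1(370) = 370
  E: 613 (inert)
Total out = 650 + 194 + 370 + 370 + 613 = 2197 kmol.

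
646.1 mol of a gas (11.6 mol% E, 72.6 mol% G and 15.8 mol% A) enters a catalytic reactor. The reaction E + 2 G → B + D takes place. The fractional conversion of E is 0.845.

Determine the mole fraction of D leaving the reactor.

E reacted = 0.845 × 74.95 = 63.33 mol; ν_E = −1, so ξ = 63.33/1 = 63.33 mol.
Outlet amounts (n = n₀ + ν ξ):
  E: 74.95 − 1(63.33) = 11.62
  G: 469.1 − 2(63.33) = 342.4
  B: 0 + 1(63.33) = 63.33
  D: 0 + 1(63.33) = 63.33
  A: 102.1 (inert)
Total out = 582.8 mol; y_D = 63.33 / 582.8 = 0.1087.

0.109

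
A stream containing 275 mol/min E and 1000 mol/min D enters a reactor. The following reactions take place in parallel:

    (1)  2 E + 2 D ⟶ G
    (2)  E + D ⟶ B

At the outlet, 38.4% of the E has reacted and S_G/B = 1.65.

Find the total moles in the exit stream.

Conversion of E: E consumed = 0.384 × 275 = 105.6 mol/min = 2ξ₁ + 1ξ₂.
Selectivity: 1ξ₁ / (1ξ₂) = 1.65 → ξ₁ = 1.65 ξ₂.
Substitute: (2·1.65 + 1) ξ₂ = 105.6 → ξ₂ = 24.56 mol/min, ξ₁ = 40.52 mol/min.
Outlet amounts (n = n₀ + Σ ν·ξ):
  E: 275 − 2(40.52) − 1(24.56) = 169.4
  D: 1000 − 2(40.52) − 1(24.56) = 894.4
  G: 0 + 1(40.52) = 40.52
  B: 0 + 1(24.56) = 24.56
Total out = 169.4 + 894.4 + 40.52 + 24.56 = 1129 mol/min.

1130 mol/min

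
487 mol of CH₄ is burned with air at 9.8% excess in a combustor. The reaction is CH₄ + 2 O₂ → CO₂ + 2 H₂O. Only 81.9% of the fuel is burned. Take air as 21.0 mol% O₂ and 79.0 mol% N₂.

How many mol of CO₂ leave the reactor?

399 mol

Stoichiometric O₂ = 2 × 487 = 974 mol; O₂ fed = 974 × 1.098 = 1069 mol.
N₂ fed = 1069 × 79/21 = 4023 mol.
Fuel reacted = 0.819 × 487 → ξ = 398.9 mol.
Outlet (n = n₀ + ν ξ):
  CH₄: 487 − 1(398.9) = 88.15
  O₂: 1069 − 2(398.9) = 271.7
  N₂: 4023 (inert)
  CO₂: 0 + 1(398.9) = 398.9
  H₂O: 0 + 2(398.9) = 797.7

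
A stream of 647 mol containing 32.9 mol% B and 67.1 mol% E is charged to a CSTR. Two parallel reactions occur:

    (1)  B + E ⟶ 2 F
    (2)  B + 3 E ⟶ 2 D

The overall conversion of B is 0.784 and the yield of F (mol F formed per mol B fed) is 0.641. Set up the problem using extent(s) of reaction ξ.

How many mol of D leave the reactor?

Yield of F: 2ξ₁ / 212.9 = 0.641 → ξ₁ = 68.22 mol.
Conversion of B: 1ξ₁ + 1ξ₂ = 0.784 × 212.9 = 166.9 → ξ₂ = 98.66 mol.
Outlet amounts (n = n₀ + Σ ν·ξ):
  B: 212.9 − 1(68.22) − 1(98.66) = 45.98
  E: 434.1 − 1(68.22) − 3(98.66) = 69.93
  F: 0 + 2(68.22) = 136.4
  D: 0 + 2(98.66) = 197.3

197 mol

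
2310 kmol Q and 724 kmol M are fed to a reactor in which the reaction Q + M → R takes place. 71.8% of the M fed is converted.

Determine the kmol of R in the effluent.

520 kmol

M reacted = 0.718 × 724 = 519.8 kmol; ν_M = −1, so ξ = 519.8/1 = 519.8 kmol.
Outlet amounts (n = n₀ + ν ξ):
  Q: 2310 − 1(519.8) = 1790
  M: 724 − 1(519.8) = 204.2
  R: 0 + 1(519.8) = 519.8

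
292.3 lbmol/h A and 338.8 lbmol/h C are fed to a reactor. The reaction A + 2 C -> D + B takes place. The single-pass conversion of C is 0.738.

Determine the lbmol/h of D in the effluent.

125 lbmol/h

C reacted = 0.738 × 338.8 = 250 lbmol/h; ν_C = −2, so ξ = 250/2 = 125 lbmol/h.
Outlet amounts (n = n₀ + ν ξ):
  A: 292.3 − 1(125) = 167.3
  C: 338.8 − 2(125) = 88.77
  D: 0 + 1(125) = 125
  B: 0 + 1(125) = 125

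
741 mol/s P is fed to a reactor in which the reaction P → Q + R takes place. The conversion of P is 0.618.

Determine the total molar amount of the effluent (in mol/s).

P reacted = 0.618 × 741 = 457.9 mol/s; ν_P = −1, so ξ = 457.9/1 = 457.9 mol/s.
Outlet amounts (n = n₀ + ν ξ):
  P: 741 − 1(457.9) = 283.1
  Q: 0 + 1(457.9) = 457.9
  R: 0 + 1(457.9) = 457.9
Total out = 283.1 + 457.9 + 457.9 = 1199 mol/s.

1200 mol/s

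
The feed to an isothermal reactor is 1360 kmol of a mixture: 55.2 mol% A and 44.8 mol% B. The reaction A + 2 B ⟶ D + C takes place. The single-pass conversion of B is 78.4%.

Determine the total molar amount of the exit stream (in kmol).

B reacted = 0.784 × 609.3 = 477.7 kmol; ν_B = −2, so ξ = 477.7/2 = 238.8 kmol.
Outlet amounts (n = n₀ + ν ξ):
  A: 750.7 − 1(238.8) = 511.9
  B: 609.3 − 2(238.8) = 131.6
  D: 0 + 1(238.8) = 238.8
  C: 0 + 1(238.8) = 238.8
Total out = 511.9 + 131.6 + 238.8 + 238.8 = 1121 kmol.

1120 kmol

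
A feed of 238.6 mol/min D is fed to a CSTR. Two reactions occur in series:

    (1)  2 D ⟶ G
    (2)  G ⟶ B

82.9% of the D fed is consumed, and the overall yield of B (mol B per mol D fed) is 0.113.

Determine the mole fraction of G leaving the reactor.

Conversion of D: D consumed = 2ξ₁ = 0.829 × 238.6 → ξ₁ = 98.9 mol/min.
Yield of B: 1ξ₂ / 238.6 = 0.113 → ξ₂ = 26.96 mol/min.
Outlet amounts (n = n₀ + Σ ν·ξ):
  D: 238.6 − 2(98.9) = 40.8
  G: 0 + 1(98.9) − 1(26.96) = 71.94
  B: 0 + 1(26.96) = 26.96
Total out = 139.7 mol/min; y_G = 71.94 / 139.7 = 0.5149.

0.515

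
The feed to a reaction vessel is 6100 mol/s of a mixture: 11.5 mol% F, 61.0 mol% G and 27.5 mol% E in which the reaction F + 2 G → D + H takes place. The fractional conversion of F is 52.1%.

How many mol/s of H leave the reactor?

365 mol/s

F reacted = 0.521 × 701.5 = 365.5 mol/s; ν_F = −1, so ξ = 365.5/1 = 365.5 mol/s.
Outlet amounts (n = n₀ + ν ξ):
  F: 701.5 − 1(365.5) = 336
  G: 3721 − 2(365.5) = 2990
  D: 0 + 1(365.5) = 365.5
  H: 0 + 1(365.5) = 365.5
  E: 1678 (inert)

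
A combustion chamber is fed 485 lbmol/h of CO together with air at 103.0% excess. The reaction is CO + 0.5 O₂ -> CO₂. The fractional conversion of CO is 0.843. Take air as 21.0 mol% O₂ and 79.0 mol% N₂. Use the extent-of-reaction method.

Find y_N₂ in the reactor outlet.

0.706

Stoichiometric O₂ = 0.5 × 485 = 242.5 lbmol/h; O₂ fed = 242.5 × 2.030 = 492.3 lbmol/h.
N₂ fed = 492.3 × 79/21 = 1852 lbmol/h.
Fuel reacted = 0.843 × 485 → ξ = 408.9 lbmol/h.
Outlet (n = n₀ + ν ξ):
  CO: 485 − 1(408.9) = 76.15
  O₂: 492.3 − 0.5(408.9) = 287.8
  N₂: 1852 (inert)
  CO₂: 0 + 1(408.9) = 408.9
Total out = 2625 lbmol/h; y_N₂ = 1852 / 2625 = 0.7056.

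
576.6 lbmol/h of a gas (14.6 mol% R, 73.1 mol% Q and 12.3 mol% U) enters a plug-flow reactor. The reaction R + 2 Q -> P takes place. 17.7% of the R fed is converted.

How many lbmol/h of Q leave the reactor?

R reacted = 0.177 × 84.18 = 14.9 lbmol/h; ν_R = −1, so ξ = 14.9/1 = 14.9 lbmol/h.
Outlet amounts (n = n₀ + ν ξ):
  R: 84.18 − 1(14.9) = 69.28
  Q: 421.5 − 2(14.9) = 391.7
  P: 0 + 1(14.9) = 14.9
  U: 70.92 (inert)

392 lbmol/h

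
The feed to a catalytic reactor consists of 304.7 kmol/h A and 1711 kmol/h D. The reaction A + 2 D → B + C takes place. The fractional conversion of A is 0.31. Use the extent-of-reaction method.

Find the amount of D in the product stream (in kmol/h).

A reacted = 0.31 × 304.7 = 94.46 kmol/h; ν_A = −1, so ξ = 94.46/1 = 94.46 kmol/h.
Outlet amounts (n = n₀ + ν ξ):
  A: 304.7 − 1(94.46) = 210.2
  D: 1711 − 2(94.46) = 1522
  B: 0 + 1(94.46) = 94.46
  C: 0 + 1(94.46) = 94.46

1520 kmol/h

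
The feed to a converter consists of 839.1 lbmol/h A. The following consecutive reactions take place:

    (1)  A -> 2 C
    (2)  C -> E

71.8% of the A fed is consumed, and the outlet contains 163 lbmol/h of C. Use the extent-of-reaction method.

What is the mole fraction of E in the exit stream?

0.723

Conversion of A: A consumed = 1ξ₁ = 0.718 × 839.1 → ξ₁ = 602.5 lbmol/h.
C balance: n_C = 0 + 2ξ₁ − 1ξ₂ = 163 → ξ₂ = (2·602.5 − 163)/1 = 1042 lbmol/h.
Outlet amounts (n = n₀ + Σ ν·ξ):
  A: 839.1 − 1(602.5) = 236.6
  C: 0 + 2(602.5) − 1(1042) = 163
  E: 0 + 1(1042) = 1042
Total out = 1442 lbmol/h; y_E = 1042 / 1442 = 0.7228.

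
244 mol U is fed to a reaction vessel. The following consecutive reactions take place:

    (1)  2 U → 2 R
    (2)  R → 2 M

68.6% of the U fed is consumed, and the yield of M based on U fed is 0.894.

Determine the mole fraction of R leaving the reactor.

Conversion of U: U consumed = 2ξ₁ = 0.686 × 244 → ξ₁ = 83.69 mol.
Yield of M: 2ξ₂ / 244 = 0.894 → ξ₂ = 109.1 mol.
Outlet amounts (n = n₀ + Σ ν·ξ):
  U: 244 − 2(83.69) = 76.62
  R: 0 + 2(83.69) − 1(109.1) = 58.32
  M: 0 + 2(109.1) = 218.1
Total out = 353.1 mol; y_R = 58.32 / 353.1 = 0.1652.

0.165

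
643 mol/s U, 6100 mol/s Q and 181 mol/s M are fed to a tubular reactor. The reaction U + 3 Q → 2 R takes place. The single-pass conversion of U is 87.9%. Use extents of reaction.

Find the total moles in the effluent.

5790 mol/s

U reacted = 0.879 × 643 = 565.2 mol/s; ν_U = −1, so ξ = 565.2/1 = 565.2 mol/s.
Outlet amounts (n = n₀ + ν ξ):
  U: 643 − 1(565.2) = 77.8
  Q: 6100 − 3(565.2) = 4404
  R: 0 + 2(565.2) = 1130
  M: 181 (inert)
Total out = 77.8 + 4404 + 1130 + 181 = 5794 mol/s.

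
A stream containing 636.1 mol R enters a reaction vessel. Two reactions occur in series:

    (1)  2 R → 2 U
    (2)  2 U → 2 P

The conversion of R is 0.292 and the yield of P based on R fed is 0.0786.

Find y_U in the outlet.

Conversion of R: R consumed = 2ξ₁ = 0.292 × 636.1 → ξ₁ = 92.87 mol.
Yield of P: 2ξ₂ / 636.1 = 0.0786 → ξ₂ = 25 mol.
Outlet amounts (n = n₀ + Σ ν·ξ):
  R: 636.1 − 2(92.87) = 450.4
  U: 0 + 2(92.87) − 2(25) = 135.7
  P: 0 + 2(25) = 50
Total out = 636.1 mol; y_U = 135.7 / 636.1 = 0.2134.

0.213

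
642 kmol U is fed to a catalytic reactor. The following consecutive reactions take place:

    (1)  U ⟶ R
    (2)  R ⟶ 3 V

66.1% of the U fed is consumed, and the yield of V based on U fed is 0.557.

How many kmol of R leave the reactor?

Conversion of U: U consumed = 1ξ₁ = 0.661 × 642 → ξ₁ = 424.4 kmol.
Yield of V: 3ξ₂ / 642 = 0.557 → ξ₂ = 119.2 kmol.
Outlet amounts (n = n₀ + Σ ν·ξ):
  U: 642 − 1(424.4) = 217.6
  R: 0 + 1(424.4) − 1(119.2) = 305.2
  V: 0 + 3(119.2) = 357.6

305 kmol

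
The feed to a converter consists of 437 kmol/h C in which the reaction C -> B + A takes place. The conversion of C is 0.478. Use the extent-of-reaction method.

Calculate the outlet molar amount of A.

209 kmol/h

C reacted = 0.478 × 437 = 208.9 kmol/h; ν_C = −1, so ξ = 208.9/1 = 208.9 kmol/h.
Outlet amounts (n = n₀ + ν ξ):
  C: 437 − 1(208.9) = 228.1
  B: 0 + 1(208.9) = 208.9
  A: 0 + 1(208.9) = 208.9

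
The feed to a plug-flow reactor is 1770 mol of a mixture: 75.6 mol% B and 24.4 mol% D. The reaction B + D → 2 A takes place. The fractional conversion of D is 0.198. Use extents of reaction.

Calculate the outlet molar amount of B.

D reacted = 0.198 × 431.9 = 85.51 mol; ν_D = −1, so ξ = 85.51/1 = 85.51 mol.
Outlet amounts (n = n₀ + ν ξ):
  B: 1338 − 1(85.51) = 1253
  D: 431.9 − 1(85.51) = 346.4
  A: 0 + 2(85.51) = 171

1250 mol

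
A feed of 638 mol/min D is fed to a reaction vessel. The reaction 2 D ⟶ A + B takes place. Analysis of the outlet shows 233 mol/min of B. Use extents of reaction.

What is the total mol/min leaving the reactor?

638 mol/min

For B: n = n₀ + 1ξ → 233 = 0 + 1ξ, giving ξ = 233 mol/min.
Outlet amounts (n = n₀ + ν ξ):
  D: 638 − 2(233) = 172
  A: 0 + 1(233) = 233
  B: 0 + 1(233) = 233
Total out = 172 + 233 + 233 = 638 mol/min.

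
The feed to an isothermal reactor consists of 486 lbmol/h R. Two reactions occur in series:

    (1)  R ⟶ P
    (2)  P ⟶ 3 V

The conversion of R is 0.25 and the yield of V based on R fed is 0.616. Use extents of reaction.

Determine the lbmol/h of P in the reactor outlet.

Conversion of R: R consumed = 1ξ₁ = 0.25 × 486 → ξ₁ = 121.5 lbmol/h.
Yield of V: 3ξ₂ / 486 = 0.616 → ξ₂ = 99.79 lbmol/h.
Outlet amounts (n = n₀ + Σ ν·ξ):
  R: 486 − 1(121.5) = 364.5
  P: 0 + 1(121.5) − 1(99.79) = 21.71
  V: 0 + 3(99.79) = 299.4

21.7 lbmol/h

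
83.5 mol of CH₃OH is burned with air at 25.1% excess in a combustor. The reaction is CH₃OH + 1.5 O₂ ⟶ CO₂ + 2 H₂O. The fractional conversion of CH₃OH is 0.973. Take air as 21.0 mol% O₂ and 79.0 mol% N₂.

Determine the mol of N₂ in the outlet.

589 mol

Stoichiometric O₂ = 1.5 × 83.5 = 125.2 mol; O₂ fed = 125.2 × 1.251 = 156.7 mol.
N₂ fed = 156.7 × 79/21 = 589.4 mol.
Fuel reacted = 0.973 × 83.5 → ξ = 81.25 mol.
Outlet (n = n₀ + ν ξ):
  CH₃OH: 83.5 − 1(81.25) = 2.255
  O₂: 156.7 − 1.5(81.25) = 34.82
  N₂: 589.4 (inert)
  CO₂: 0 + 1(81.25) = 81.25
  H₂O: 0 + 2(81.25) = 162.5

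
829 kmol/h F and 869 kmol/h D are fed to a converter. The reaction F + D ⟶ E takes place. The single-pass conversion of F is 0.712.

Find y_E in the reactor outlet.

0.533

F reacted = 0.712 × 829 = 590.2 kmol/h; ν_F = −1, so ξ = 590.2/1 = 590.2 kmol/h.
Outlet amounts (n = n₀ + ν ξ):
  F: 829 − 1(590.2) = 238.8
  D: 869 − 1(590.2) = 278.8
  E: 0 + 1(590.2) = 590.2
Total out = 1108 kmol/h; y_E = 590.2 / 1108 = 0.5328.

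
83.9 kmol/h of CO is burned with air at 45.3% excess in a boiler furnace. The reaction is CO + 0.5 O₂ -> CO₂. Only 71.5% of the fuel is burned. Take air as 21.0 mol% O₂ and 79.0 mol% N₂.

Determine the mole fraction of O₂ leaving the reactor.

Stoichiometric O₂ = 0.5 × 83.9 = 41.95 kmol/h; O₂ fed = 41.95 × 1.453 = 60.95 kmol/h.
N₂ fed = 60.95 × 79/21 = 229.3 kmol/h.
Fuel reacted = 0.715 × 83.9 → ξ = 59.99 kmol/h.
Outlet (n = n₀ + ν ξ):
  CO: 83.9 − 1(59.99) = 23.91
  O₂: 60.95 − 0.5(59.99) = 30.96
  N₂: 229.3 (inert)
  CO₂: 0 + 1(59.99) = 59.99
Total out = 344.2 kmol/h; y_O₂ = 30.96 / 344.2 = 0.08996.

0.09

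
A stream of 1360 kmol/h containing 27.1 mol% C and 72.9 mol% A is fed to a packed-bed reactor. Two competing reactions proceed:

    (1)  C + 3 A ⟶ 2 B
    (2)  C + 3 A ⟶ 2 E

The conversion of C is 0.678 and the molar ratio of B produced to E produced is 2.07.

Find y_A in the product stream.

0.281

Conversion of C: C consumed = 0.678 × 368.6 = 249.9 kmol/h = 1ξ₁ + 1ξ₂.
Selectivity: 2ξ₁ / (2ξ₂) = 2.07 → ξ₁ = 2.07 ξ₂.
Substitute: (1·2.07 + 1) ξ₂ = 249.9 → ξ₂ = 81.4 kmol/h, ξ₁ = 168.5 kmol/h.
Outlet amounts (n = n₀ + Σ ν·ξ):
  C: 368.6 − 1(168.5) − 1(81.4) = 118.7
  A: 991.4 − 3(168.5) − 3(81.4) = 241.8
  B: 0 + 2(168.5) = 337
  E: 0 + 2(81.4) = 162.8
Total out = 860.2 kmol/h; y_A = 241.8 / 860.2 = 0.2811.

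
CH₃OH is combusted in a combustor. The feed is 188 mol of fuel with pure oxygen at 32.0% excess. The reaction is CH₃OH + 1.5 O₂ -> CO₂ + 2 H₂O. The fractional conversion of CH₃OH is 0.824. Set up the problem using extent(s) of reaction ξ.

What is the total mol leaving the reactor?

Stoichiometric O₂ = 1.5 × 188 = 282 mol; O₂ fed = 282 × 1.320 = 372.2 mol.
Fuel reacted = 0.824 × 188 → ξ = 154.9 mol.
Outlet (n = n₀ + ν ξ):
  CH₃OH: 188 − 1(154.9) = 33.09
  O₂: 372.2 − 1.5(154.9) = 139.9
  CO₂: 0 + 1(154.9) = 154.9
  H₂O: 0 + 2(154.9) = 309.8
Total out = 33.09 + 139.9 + 154.9 + 309.8 = 637.7 mol.

638 mol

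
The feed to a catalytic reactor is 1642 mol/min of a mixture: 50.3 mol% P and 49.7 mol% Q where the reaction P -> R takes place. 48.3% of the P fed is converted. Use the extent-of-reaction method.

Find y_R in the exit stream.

0.243

P reacted = 0.483 × 825.9 = 398.9 mol/min; ν_P = −1, so ξ = 398.9/1 = 398.9 mol/min.
Outlet amounts (n = n₀ + ν ξ):
  P: 825.9 − 1(398.9) = 427
  R: 0 + 1(398.9) = 398.9
  Q: 816.1 (inert)
Total out = 1642 mol/min; y_R = 398.9 / 1642 = 0.2429.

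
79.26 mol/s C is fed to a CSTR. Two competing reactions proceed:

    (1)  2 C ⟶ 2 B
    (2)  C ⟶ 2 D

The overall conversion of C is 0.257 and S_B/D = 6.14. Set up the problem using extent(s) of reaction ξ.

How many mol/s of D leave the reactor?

Conversion of C: C consumed = 0.257 × 79.26 = 20.37 mol/s = 2ξ₁ + 1ξ₂.
Selectivity: 2ξ₁ / (2ξ₂) = 6.14 → ξ₁ = 6.14 ξ₂.
Substitute: (2·6.14 + 1) ξ₂ = 20.37 → ξ₂ = 1.534 mol/s, ξ₁ = 9.418 mol/s.
Outlet amounts (n = n₀ + Σ ν·ξ):
  C: 79.26 − 2(9.418) − 1(1.534) = 58.89
  B: 0 + 2(9.418) = 18.84
  D: 0 + 2(1.534) = 3.068

3.07 mol/s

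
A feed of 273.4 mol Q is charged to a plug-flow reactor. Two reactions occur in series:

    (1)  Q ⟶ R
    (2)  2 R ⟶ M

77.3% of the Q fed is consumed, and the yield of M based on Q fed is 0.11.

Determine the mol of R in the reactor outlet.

Conversion of Q: Q consumed = 1ξ₁ = 0.773 × 273.4 → ξ₁ = 211.3 mol.
Yield of M: 1ξ₂ / 273.4 = 0.11 → ξ₂ = 30.07 mol.
Outlet amounts (n = n₀ + Σ ν·ξ):
  Q: 273.4 − 1(211.3) = 62.06
  R: 0 + 1(211.3) − 2(30.07) = 151.2
  M: 0 + 1(30.07) = 30.07

151 mol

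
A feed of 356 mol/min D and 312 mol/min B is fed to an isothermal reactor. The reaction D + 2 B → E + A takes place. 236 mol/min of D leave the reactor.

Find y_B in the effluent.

0.131

For D: n = n₀ − 1ξ → 236 = 356 − 1ξ, giving ξ = 120 mol/min.
Outlet amounts (n = n₀ + ν ξ):
  D: 356 − 1(120) = 236
  B: 312 − 2(120) = 72
  E: 0 + 1(120) = 120
  A: 0 + 1(120) = 120
Total out = 548 mol/min; y_B = 72 / 548 = 0.1314.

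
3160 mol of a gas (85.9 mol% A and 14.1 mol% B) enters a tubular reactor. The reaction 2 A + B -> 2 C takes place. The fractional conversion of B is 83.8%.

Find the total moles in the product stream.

2790 mol

B reacted = 0.838 × 445.6 = 373.4 mol; ν_B = −1, so ξ = 373.4/1 = 373.4 mol.
Outlet amounts (n = n₀ + ν ξ):
  A: 2714 − 2(373.4) = 1968
  B: 445.6 − 1(373.4) = 72.18
  C: 0 + 2(373.4) = 746.8
Total out = 1968 + 72.18 + 746.8 = 2787 mol.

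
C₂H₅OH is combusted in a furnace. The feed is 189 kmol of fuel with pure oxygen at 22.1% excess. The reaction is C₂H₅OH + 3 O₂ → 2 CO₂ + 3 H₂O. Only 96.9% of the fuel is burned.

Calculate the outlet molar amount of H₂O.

549 kmol

Stoichiometric O₂ = 3 × 189 = 567 kmol; O₂ fed = 567 × 1.221 = 692.3 kmol.
Fuel reacted = 0.969 × 189 → ξ = 183.1 kmol.
Outlet (n = n₀ + ν ξ):
  C₂H₅OH: 189 − 1(183.1) = 5.859
  O₂: 692.3 − 3(183.1) = 142.9
  CO₂: 0 + 2(183.1) = 366.3
  H₂O: 0 + 3(183.1) = 549.4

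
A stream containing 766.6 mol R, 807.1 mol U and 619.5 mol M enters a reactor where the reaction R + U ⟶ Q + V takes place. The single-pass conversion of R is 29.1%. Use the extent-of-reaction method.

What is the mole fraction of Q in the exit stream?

0.102

R reacted = 0.291 × 766.6 = 223.1 mol; ν_R = −1, so ξ = 223.1/1 = 223.1 mol.
Outlet amounts (n = n₀ + ν ξ):
  R: 766.6 − 1(223.1) = 543.5
  U: 807.1 − 1(223.1) = 584
  Q: 0 + 1(223.1) = 223.1
  V: 0 + 1(223.1) = 223.1
  M: 619.5 (inert)
Total out = 2193 mol; y_Q = 223.1 / 2193 = 0.1017.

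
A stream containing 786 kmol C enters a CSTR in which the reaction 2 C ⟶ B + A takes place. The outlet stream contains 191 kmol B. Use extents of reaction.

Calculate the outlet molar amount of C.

For B: n = n₀ + 1ξ → 191 = 0 + 1ξ, giving ξ = 191 kmol.
Outlet amounts (n = n₀ + ν ξ):
  C: 786 − 2(191) = 404
  B: 0 + 1(191) = 191
  A: 0 + 1(191) = 191

404 kmol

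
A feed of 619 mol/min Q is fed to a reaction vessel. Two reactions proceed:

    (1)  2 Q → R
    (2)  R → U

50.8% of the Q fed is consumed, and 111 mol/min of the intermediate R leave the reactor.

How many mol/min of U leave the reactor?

Conversion of Q: Q consumed = 2ξ₁ = 0.508 × 619 → ξ₁ = 157.2 mol/min.
R balance: n_R = 0 + 1ξ₁ − 1ξ₂ = 111 → ξ₂ = (1·157.2 − 111)/1 = 46.23 mol/min.
Outlet amounts (n = n₀ + Σ ν·ξ):
  Q: 619 − 2(157.2) = 304.5
  R: 0 + 1(157.2) − 1(46.23) = 111
  U: 0 + 1(46.23) = 46.23

46.2 mol/min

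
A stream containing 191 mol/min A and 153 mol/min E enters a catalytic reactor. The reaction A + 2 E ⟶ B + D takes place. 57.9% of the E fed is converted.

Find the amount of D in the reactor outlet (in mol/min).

44.3 mol/min

E reacted = 0.579 × 153 = 88.59 mol/min; ν_E = −2, so ξ = 88.59/2 = 44.29 mol/min.
Outlet amounts (n = n₀ + ν ξ):
  A: 191 − 1(44.29) = 146.7
  E: 153 − 2(44.29) = 64.41
  B: 0 + 1(44.29) = 44.29
  D: 0 + 1(44.29) = 44.29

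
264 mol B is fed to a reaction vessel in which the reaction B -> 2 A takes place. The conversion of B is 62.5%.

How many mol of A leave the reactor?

330 mol

B reacted = 0.625 × 264 = 165 mol; ν_B = −1, so ξ = 165/1 = 165 mol.
Outlet amounts (n = n₀ + ν ξ):
  B: 264 − 1(165) = 99
  A: 0 + 2(165) = 330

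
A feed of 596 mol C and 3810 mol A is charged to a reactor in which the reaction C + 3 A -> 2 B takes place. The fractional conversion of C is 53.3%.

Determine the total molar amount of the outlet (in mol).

3770 mol

C reacted = 0.533 × 596 = 317.7 mol; ν_C = −1, so ξ = 317.7/1 = 317.7 mol.
Outlet amounts (n = n₀ + ν ξ):
  C: 596 − 1(317.7) = 278.3
  A: 3810 − 3(317.7) = 2857
  B: 0 + 2(317.7) = 635.3
Total out = 278.3 + 2857 + 635.3 = 3771 mol.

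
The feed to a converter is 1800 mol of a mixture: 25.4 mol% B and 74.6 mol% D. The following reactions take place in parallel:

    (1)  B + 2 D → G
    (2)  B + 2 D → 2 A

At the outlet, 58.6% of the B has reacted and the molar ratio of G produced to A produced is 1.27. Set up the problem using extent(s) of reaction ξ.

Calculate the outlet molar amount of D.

807 mol

Conversion of B: B consumed = 0.586 × 457.2 = 267.9 mol = 1ξ₁ + 1ξ₂.
Selectivity: 1ξ₁ / (2ξ₂) = 1.27 → ξ₁ = 2.54 ξ₂.
Substitute: (1·2.54 + 1) ξ₂ = 267.9 → ξ₂ = 75.68 mol, ξ₁ = 192.2 mol.
Outlet amounts (n = n₀ + Σ ν·ξ):
  B: 457.2 − 1(192.2) − 1(75.68) = 189.3
  D: 1343 − 2(192.2) − 2(75.68) = 807
  G: 0 + 1(192.2) = 192.2
  A: 0 + 2(75.68) = 151.4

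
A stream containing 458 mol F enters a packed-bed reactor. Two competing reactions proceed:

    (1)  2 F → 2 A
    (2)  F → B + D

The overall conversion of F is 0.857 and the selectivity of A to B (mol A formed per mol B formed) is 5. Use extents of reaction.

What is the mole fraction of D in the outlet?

0.125

Conversion of F: F consumed = 0.857 × 458 = 392.5 mol = 2ξ₁ + 1ξ₂.
Selectivity: 2ξ₁ / (1ξ₂) = 5 → ξ₁ = 2.5 ξ₂.
Substitute: (2·2.5 + 1) ξ₂ = 392.5 → ξ₂ = 65.42 mol, ξ₁ = 163.5 mol.
Outlet amounts (n = n₀ + Σ ν·ξ):
  F: 458 − 2(163.5) − 1(65.42) = 65.49
  A: 0 + 2(163.5) = 327.1
  B: 0 + 1(65.42) = 65.42
  D: 0 + 1(65.42) = 65.42
Total out = 523.4 mol; y_D = 65.42 / 523.4 = 0.125.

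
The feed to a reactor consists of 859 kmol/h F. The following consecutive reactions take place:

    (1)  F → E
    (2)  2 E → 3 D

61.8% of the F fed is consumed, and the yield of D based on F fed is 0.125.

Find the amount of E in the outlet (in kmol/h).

Conversion of F: F consumed = 1ξ₁ = 0.618 × 859 → ξ₁ = 530.9 kmol/h.
Yield of D: 3ξ₂ / 859 = 0.125 → ξ₂ = 35.79 kmol/h.
Outlet amounts (n = n₀ + Σ ν·ξ):
  F: 859 − 1(530.9) = 328.1
  E: 0 + 1(530.9) − 2(35.79) = 459.3
  D: 0 + 3(35.79) = 107.4

459 kmol/h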